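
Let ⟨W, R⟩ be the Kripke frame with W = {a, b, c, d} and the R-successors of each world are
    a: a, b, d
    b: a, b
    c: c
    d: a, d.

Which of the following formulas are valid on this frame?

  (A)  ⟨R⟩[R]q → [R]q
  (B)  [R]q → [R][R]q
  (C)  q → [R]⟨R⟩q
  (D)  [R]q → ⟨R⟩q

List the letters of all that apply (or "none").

R is symmetric: every R-edge is matched by its reverse.
R is not transitive: b R a and a R d but not b R d.
R is not euclidean: a R b and a R d but not b R d.
R is serial: every world has an R-successor.
(A) ⟨R⟩[R]q → [R]q (the dual of axiom 5) characterises the euclidean frames. R is not euclidean — not valid.
(B) [R]q → [R][R]q is axiom 4; it is valid on a frame exactly when R is transitive. R is not transitive, so not valid.
(C) q → [R]⟨R⟩q is axiom B; it is valid on a frame exactly when R is symmetric. R is symmetric, so valid.
(D) [R]q → ⟨R⟩q (axiom D) characterises the serial frames. R is serial — valid.

C, D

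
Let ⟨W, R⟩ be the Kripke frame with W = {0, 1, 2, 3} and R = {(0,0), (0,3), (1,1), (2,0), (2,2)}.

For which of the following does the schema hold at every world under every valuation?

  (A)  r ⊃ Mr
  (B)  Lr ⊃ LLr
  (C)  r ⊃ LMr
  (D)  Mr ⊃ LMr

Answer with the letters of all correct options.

none

R is not reflexive: not 3 R 3.
R is not symmetric: 0 R 3 but not 3 R 0.
R is not transitive: 2 R 0 and 0 R 3 but not 2 R 3.
R is not euclidean: 0 R 3 and 0 R 0 but not 3 R 0.
(A) r ⊃ Mr is the dual of axiom T, which corresponds to reflexivity. R is not reflexive — not valid.
(B) Lr ⊃ LLr is axiom 4; it is valid on a frame exactly when R is transitive. R is not transitive, so not valid.
(C) r ⊃ LMr is axiom B, which corresponds to symmetry. R is not symmetric — not valid.
(D) Mr ⊃ LMr is axiom 5, which corresponds to the euclidean property. R is not euclidean — not valid.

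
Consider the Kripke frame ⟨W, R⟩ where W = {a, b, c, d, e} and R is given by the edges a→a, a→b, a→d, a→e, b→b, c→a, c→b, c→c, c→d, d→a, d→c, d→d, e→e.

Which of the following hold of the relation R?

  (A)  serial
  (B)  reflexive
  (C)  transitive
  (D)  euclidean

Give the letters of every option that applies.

(A) serial: every world has an R-successor.
(B) reflexive: each world relates to itself.
(C) not transitive: a R d and d R c but not a R c.
(D) not euclidean: a R b and a R a but not b R a.

A, B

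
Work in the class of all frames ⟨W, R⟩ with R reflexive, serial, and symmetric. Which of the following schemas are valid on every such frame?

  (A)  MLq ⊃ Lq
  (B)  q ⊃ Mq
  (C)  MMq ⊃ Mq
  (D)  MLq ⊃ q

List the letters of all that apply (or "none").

(A) MLq ⊃ Lq is the dual of axiom 5, which corresponds to the euclidean property. Such an R need not be euclidean — not valid.
(B) q ⊃ Mq is the dual of axiom T, which corresponds to reflexivity. Every such R is reflexive — valid.
(C) MMq ⊃ Mq is the dual of axiom 4, which corresponds to transitivity. Such an R need not be transitive — not valid.
(D) MLq ⊃ q (the dual of axiom B) characterises the symmetric frames. Every such R is symmetric — valid.

B, D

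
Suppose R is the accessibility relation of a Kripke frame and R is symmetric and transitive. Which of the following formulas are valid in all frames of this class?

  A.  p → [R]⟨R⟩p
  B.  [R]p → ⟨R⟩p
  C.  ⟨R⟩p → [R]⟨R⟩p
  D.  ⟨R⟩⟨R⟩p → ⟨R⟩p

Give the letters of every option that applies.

A, C, D

A symmetric transitive relation is euclidean (uRv and uRw give vRu by symmetry, then vRw by transitivity).
(A) p → [R]⟨R⟩p is axiom B; it is valid on a frame exactly when R is symmetric. Every such R is symmetric, so valid.
(B) [R]p → ⟨R⟩p (axiom D) characterises the serial frames. Such an R need not be serial — not valid.
(C) ⟨R⟩p → [R]⟨R⟩p (axiom 5) characterises the euclidean frames. Every such R is euclidean — valid.
(D) ⟨R⟩⟨R⟩p → ⟨R⟩p is the dual of axiom 4, which corresponds to transitivity. Every such R is transitive — valid.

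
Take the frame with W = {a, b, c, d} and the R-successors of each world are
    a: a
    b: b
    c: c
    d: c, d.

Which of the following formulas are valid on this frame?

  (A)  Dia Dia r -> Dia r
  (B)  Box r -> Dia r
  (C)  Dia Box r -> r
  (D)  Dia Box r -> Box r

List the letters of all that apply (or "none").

R is not symmetric: d R c but not c R d.
R is transitive: R is closed under composition.
R is not euclidean: d R c and d R d but not c R d.
R is serial: every world has an R-successor.
(A) the dual of axiom 4: valid iff R is transitive. R is transitive — valid.
(B) Box r -> Dia r is axiom D; it is valid on a frame exactly when R is serial. R is serial, so valid.
(C) Dia Box r -> r is the dual of axiom B, which corresponds to symmetry. R is not symmetric — not valid.
(D) Dia Box r -> Box r is the dual of axiom 5, which corresponds to the euclidean property. R is not euclidean — not valid.

A, B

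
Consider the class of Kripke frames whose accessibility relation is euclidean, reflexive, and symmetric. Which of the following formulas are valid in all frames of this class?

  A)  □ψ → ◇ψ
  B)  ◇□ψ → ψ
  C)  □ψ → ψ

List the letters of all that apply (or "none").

A, B, C

A relation that is euclidean, reflexive, and symmetric is also serial and transitive.
(A) □ψ → ◇ψ is axiom D; it is valid on a frame exactly when R is serial. Every such R is serial, so valid.
(B) ◇□ψ → ψ is the dual of axiom B; it is valid on a frame exactly when R is symmetric. Every such R is symmetric, so valid.
(C) □ψ → ψ is axiom T; it is valid on a frame exactly when R is reflexive. Every such R is reflexive, so valid.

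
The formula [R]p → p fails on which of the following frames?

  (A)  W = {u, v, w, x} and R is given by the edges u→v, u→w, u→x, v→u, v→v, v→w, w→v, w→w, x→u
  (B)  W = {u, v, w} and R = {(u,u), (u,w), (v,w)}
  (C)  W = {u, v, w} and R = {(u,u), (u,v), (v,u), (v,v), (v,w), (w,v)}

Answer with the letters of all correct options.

A, B, C

The schema [R]p → p is axiom T; it is valid on a frame iff R is reflexive.
(A) R is not reflexive (not u R u), so the schema fails here.
(B) R is not reflexive (not v R v), so the schema fails here.
(C) R is not reflexive (not w R w), so the schema fails here.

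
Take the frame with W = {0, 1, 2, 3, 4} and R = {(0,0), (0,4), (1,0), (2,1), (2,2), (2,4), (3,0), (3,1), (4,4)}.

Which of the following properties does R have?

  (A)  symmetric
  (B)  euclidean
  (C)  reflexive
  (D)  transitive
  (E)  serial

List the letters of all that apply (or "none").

E

(A) not symmetric: 0 R 4 but not 4 R 0.
(B) not euclidean: 0 R 4 and 0 R 0 but not 4 R 0.
(C) not reflexive: not 1 R 1.
(D) not transitive: 1 R 0 and 0 R 4 but not 1 R 4.
(E) serial: every world has an R-successor.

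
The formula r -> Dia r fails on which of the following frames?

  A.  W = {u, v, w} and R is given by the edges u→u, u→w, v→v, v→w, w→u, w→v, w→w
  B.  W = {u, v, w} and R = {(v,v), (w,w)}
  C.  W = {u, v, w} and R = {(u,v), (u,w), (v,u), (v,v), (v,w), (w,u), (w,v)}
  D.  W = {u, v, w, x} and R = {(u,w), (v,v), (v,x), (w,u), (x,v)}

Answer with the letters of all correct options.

The schema r -> Dia r is the dual of axiom T; it is valid on a frame iff R is reflexive.
(A) R is reflexive (each world relates to itself), so the schema is valid here.
(B) R is not reflexive (not u R u), so the schema fails here.
(C) R is not reflexive (not u R u), so the schema fails here.
(D) R is not reflexive (not u R u), so the schema fails here.

B, C, D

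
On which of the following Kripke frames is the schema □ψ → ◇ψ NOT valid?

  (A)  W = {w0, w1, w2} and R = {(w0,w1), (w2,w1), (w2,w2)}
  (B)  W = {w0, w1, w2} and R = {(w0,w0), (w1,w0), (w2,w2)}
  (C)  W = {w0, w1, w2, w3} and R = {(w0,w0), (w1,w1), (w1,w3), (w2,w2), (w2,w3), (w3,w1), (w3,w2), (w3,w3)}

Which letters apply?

The schema □ψ → ◇ψ is axiom D; it is valid on a frame iff R is serial.
(A) R is not serial (w1 has no R-successor), so the schema fails here.
(B) R is serial (every world has an R-successor), so the schema is valid here.
(C) R is serial (every world has an R-successor), so the schema is valid here.

A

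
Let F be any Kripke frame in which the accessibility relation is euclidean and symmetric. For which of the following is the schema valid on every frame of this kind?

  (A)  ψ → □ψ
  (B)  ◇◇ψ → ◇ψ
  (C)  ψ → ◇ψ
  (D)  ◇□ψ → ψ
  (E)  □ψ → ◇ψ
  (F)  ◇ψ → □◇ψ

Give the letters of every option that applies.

A symmetric euclidean relation is transitive (uRv and vRw give vRu by symmetry, then uRw by the euclidean condition, applied at v).
(A) ψ → □ψ is equivalent to ◇p→p; it holds exactly when R ⊆ identity. Such an R need not be a subset of the identity — not valid.
(B) the dual of axiom 4: valid iff R is transitive. Every such R is transitive — valid.
(C) ψ → ◇ψ is the dual of axiom T, which corresponds to reflexivity. Such an R need not be reflexive — not valid.
(D) the dual of axiom B: valid iff R is symmetric. Every such R is symmetric — valid.
(E) □ψ → ◇ψ is axiom D, which corresponds to seriality. Such an R need not be serial — not valid.
(F) axiom 5: valid iff R is euclidean. Every such R is euclidean — valid.

B, D, F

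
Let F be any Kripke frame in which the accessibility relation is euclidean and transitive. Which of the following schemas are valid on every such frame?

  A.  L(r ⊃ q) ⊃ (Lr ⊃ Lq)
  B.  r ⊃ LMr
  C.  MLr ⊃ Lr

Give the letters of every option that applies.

(A) this is just K, valid on every normal frame.
(B) axiom B: valid iff R is symmetric. Such an R need not be symmetric — not valid.
(C) MLr ⊃ Lr is the dual of axiom 5, which corresponds to the euclidean property. Every such R is euclidean — valid.

A, C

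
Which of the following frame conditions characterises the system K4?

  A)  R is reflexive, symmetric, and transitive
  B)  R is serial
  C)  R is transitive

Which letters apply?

C

(A) this class determines S5, not K4.
(B) this class determines D, not K4.
(C) K4 is sound and complete for exactly this class.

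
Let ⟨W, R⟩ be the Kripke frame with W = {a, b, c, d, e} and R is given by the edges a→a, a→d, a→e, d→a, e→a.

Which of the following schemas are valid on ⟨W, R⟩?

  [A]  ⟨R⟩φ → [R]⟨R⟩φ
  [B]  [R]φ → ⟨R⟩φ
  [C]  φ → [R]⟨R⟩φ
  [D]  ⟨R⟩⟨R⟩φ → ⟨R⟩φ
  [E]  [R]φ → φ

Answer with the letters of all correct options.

C

R is not reflexive: not b R b.
R is symmetric: every R-edge is matched by its reverse.
R is not transitive: d R a and a R d but not d R d.
R is not euclidean: a R d and a R e but not d R e.
R is not serial: b has no R-successor.
(A) ⟨R⟩φ → [R]⟨R⟩φ (axiom 5) characterises the euclidean frames. R is not euclidean — not valid.
(B) [R]φ → ⟨R⟩φ is axiom D, which corresponds to seriality. R is not serial — not valid.
(C) φ → [R]⟨R⟩φ (axiom B) characterises the symmetric frames. R is symmetric — valid.
(D) ⟨R⟩⟨R⟩φ → ⟨R⟩φ (the dual of axiom 4) characterises the transitive frames. R is not transitive — not valid.
(E) [R]φ → φ is axiom T; it is valid on a frame exactly when R is reflexive. R is not reflexive, so not valid.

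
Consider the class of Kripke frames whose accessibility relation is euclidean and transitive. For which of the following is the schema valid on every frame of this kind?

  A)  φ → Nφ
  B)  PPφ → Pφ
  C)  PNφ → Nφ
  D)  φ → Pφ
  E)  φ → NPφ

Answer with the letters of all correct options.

(A) φ → Nφ is equivalent to ◇p→p; it holds exactly when R ⊆ identity. Such an R need not be a subset of the identity — not valid.
(B) the dual of axiom 4: valid iff R is transitive. Every such R is transitive — valid.
(C) PNφ → Nφ is the dual of axiom 5; it is valid on a frame exactly when R is euclidean. Every such R is euclidean, so valid.
(D) φ → Pφ is the dual of axiom T; it is valid on a frame exactly when R is reflexive. Such an R need not be reflexive, so not valid.
(E) φ → NPφ is axiom B, which corresponds to symmetry. Such an R need not be symmetric — not valid.

B, C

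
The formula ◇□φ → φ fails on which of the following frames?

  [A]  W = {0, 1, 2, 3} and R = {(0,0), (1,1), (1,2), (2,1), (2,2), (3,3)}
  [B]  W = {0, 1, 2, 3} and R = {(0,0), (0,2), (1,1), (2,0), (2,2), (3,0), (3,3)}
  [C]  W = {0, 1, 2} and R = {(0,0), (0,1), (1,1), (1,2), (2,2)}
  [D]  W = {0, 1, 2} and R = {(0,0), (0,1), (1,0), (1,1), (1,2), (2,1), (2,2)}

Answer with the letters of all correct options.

B, C

The schema ◇□φ → φ is the dual of axiom B; it is valid on a frame iff R is symmetric.
(A) R is symmetric (every R-edge is matched by its reverse), so the schema is valid here.
(B) R is not symmetric (3 R 0 but not 0 R 3), so the schema fails here.
(C) R is not symmetric (0 R 1 but not 1 R 0), so the schema fails here.
(D) R is symmetric (every R-edge is matched by its reverse), so the schema is valid here.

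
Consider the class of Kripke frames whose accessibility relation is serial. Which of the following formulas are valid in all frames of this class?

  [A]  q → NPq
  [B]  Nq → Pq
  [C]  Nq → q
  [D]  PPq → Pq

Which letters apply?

(A) axiom B: valid iff R is symmetric. Such an R need not be symmetric — not valid.
(B) Nq → Pq is axiom D, which corresponds to seriality. Every such R is serial — valid.
(C) Nq → q is axiom T, which corresponds to reflexivity. Such an R need not be reflexive — not valid.
(D) PPq → Pq is the dual of axiom 4; it is valid on a frame exactly when R is transitive. Such an R need not be transitive, so not valid.

B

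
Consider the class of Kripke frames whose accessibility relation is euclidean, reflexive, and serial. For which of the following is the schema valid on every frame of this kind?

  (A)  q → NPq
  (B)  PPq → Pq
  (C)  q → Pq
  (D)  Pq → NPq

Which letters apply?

A, B, C, D

A relation that is euclidean, reflexive, and serial is also symmetric and transitive.
(A) axiom B: valid iff R is symmetric. Every such R is symmetric — valid.
(B) PPq → Pq is the dual of axiom 4, which corresponds to transitivity. Every such R is transitive — valid.
(C) q → Pq is the dual of axiom T; it is valid on a frame exactly when R is reflexive. Every such R is reflexive, so valid.
(D) Pq → NPq is axiom 5; it is valid on a frame exactly when R is euclidean. Every such R is euclidean, so valid.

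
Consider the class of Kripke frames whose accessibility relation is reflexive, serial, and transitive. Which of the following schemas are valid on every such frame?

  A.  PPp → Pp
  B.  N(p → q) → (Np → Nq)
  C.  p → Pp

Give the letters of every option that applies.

(A) PPp → Pp is the dual of axiom 4, which corresponds to transitivity. Every such R is transitive — valid.
(B) N(p → q) → (Np → Nq) is the K axiom; it holds on all frames — valid.
(C) p → Pp is the dual of axiom T; it is valid on a frame exactly when R is reflexive. Every such R is reflexive, so valid.

A, B, C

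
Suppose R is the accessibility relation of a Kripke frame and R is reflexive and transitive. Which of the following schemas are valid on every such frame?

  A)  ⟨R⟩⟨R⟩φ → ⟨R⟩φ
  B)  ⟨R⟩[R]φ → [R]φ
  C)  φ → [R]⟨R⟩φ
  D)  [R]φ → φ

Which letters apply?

Reflexive relations are serial.
(A) ⟨R⟩⟨R⟩φ → ⟨R⟩φ (the dual of axiom 4) characterises the transitive frames. Every such R is transitive — valid.
(B) the dual of axiom 5: valid iff R is euclidean. Such an R need not be euclidean — not valid.
(C) axiom B: valid iff R is symmetric. Such an R need not be symmetric — not valid.
(D) [R]φ → φ is axiom T; it is valid on a frame exactly when R is reflexive. Every such R is reflexive, so valid.

A, D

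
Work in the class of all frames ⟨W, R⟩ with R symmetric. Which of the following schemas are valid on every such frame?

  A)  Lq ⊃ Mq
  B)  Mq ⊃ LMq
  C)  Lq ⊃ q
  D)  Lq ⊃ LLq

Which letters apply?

none

(A) Lq ⊃ Mq is axiom D; it is valid on a frame exactly when R is serial. Such an R need not be serial, so not valid.
(B) Mq ⊃ LMq (axiom 5) characterises the euclidean frames. Such an R need not be euclidean — not valid.
(C) Lq ⊃ q is axiom T, which corresponds to reflexivity. Such an R need not be reflexive — not valid.
(D) Lq ⊃ LLq is axiom 4, which corresponds to transitivity. Such an R need not be transitive — not valid.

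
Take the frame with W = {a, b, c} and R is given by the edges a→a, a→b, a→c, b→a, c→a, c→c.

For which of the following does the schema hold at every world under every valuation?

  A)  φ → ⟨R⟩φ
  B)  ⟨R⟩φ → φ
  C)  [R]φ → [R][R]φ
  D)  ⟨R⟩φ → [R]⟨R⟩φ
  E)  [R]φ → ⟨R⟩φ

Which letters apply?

E

R is not reflexive: not b R b.
R is not transitive: b R a and a R b but not b R b.
R is not euclidean: a R b and a R c but not b R c.
R is serial: every world has an R-successor.
R is not a subset of the identity: a R b with a ≠ b.
(A) the dual of axiom T: valid iff R is reflexive. R is not reflexive — not valid.
(B) ⟨R⟩φ → φ is the converse of T; it holds exactly when R ⊆ identity. Here R ⊄ identity — not valid.
(C) [R]φ → [R][R]φ is axiom 4, which corresponds to transitivity. R is not transitive — not valid.
(D) ⟨R⟩φ → [R]⟨R⟩φ is axiom 5, which corresponds to the euclidean property. R is not euclidean — not valid.
(E) [R]φ → ⟨R⟩φ is axiom D; it is valid on a frame exactly when R is serial. R is serial, so valid.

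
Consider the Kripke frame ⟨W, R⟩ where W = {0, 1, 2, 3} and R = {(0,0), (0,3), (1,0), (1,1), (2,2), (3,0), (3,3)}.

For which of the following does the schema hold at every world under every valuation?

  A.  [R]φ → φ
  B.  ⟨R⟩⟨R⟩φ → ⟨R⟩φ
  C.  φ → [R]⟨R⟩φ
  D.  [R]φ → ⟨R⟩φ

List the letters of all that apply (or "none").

A, D

R is reflexive: each world relates to itself.
R is not symmetric: 1 R 0 but not 0 R 1.
R is not transitive: 1 R 0 and 0 R 3 but not 1 R 3.
R is serial: every world has an R-successor.
(A) [R]φ → φ is axiom T; it is valid on a frame exactly when R is reflexive. R is reflexive, so valid.
(B) the dual of axiom 4: valid iff R is transitive. R is not transitive — not valid.
(C) φ → [R]⟨R⟩φ is axiom B; it is valid on a frame exactly when R is symmetric. R is not symmetric, so not valid.
(D) [R]φ → ⟨R⟩φ is axiom D; it is valid on a frame exactly when R is serial. R is serial, so valid.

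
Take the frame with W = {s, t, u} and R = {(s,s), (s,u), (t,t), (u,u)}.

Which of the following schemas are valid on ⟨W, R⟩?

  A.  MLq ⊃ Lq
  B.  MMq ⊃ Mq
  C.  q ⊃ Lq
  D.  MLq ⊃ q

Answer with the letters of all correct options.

B

R is not symmetric: s R u but not u R s.
R is transitive: R is closed under composition.
R is not euclidean: s R u and s R s but not u R s.
R is not a subset of the identity: s R u with s ≠ u.
(A) MLq ⊃ Lq (the dual of axiom 5) characterises the euclidean frames. R is not euclidean — not valid.
(B) MMq ⊃ Mq is the dual of axiom 4; it is valid on a frame exactly when R is transitive. R is transitive, so valid.
(C) q ⊃ Lq (equivalent to ◇p→p) corresponds to R being a subset of the identity. Here R ⊄ identity, so not valid.
(D) MLq ⊃ q (the dual of axiom B) characterises the symmetric frames. R is not symmetric — not valid.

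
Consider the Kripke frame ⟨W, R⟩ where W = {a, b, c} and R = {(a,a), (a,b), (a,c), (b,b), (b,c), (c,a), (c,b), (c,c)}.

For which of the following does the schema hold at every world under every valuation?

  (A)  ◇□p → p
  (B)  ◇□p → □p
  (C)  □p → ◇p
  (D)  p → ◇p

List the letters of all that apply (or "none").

R is reflexive: each world relates to itself.
R is not symmetric: a R b but not b R a.
R is not euclidean: a R b and a R a but not b R a.
R is serial: every world has an R-successor.
(A) ◇□p → p is the dual of axiom B, which corresponds to symmetry. R is not symmetric — not valid.
(B) the dual of axiom 5: valid iff R is euclidean. R is not euclidean — not valid.
(C) □p → ◇p is axiom D, which corresponds to seriality. R is serial — valid.
(D) p → ◇p (the dual of axiom T) characterises the reflexive frames. R is reflexive — valid.

C, D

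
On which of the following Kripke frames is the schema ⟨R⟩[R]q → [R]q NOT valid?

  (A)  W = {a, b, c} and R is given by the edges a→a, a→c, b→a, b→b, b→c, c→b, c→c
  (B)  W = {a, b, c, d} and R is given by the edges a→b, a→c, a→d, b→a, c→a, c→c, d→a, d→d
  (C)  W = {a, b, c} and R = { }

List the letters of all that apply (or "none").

The schema ⟨R⟩[R]q → [R]q is the dual of axiom 5; it is valid on a frame iff R is euclidean.
(A) R is not euclidean (a R c and a R a but not c R a), so the schema fails here.
(B) R is not euclidean (a R b and a R c but not b R c), so the schema fails here.
(C) R is euclidean (any two R-successors of the same world are R-related), so the schema is valid here.

A, B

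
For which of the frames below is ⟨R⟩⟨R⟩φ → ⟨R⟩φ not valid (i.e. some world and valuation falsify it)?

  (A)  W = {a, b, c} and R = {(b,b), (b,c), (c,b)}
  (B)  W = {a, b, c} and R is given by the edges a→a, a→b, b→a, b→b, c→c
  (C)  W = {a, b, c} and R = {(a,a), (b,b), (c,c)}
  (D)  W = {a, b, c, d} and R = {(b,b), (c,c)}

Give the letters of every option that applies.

A

The schema ⟨R⟩⟨R⟩φ → ⟨R⟩φ is the dual of axiom 4; it is valid on a frame iff R is transitive.
(A) R is not transitive (c R b and b R c but not c R c), so the schema fails here.
(B) R is transitive (R is closed under composition), so the schema is valid here.
(C) R is transitive (R is closed under composition), so the schema is valid here.
(D) R is transitive (R is closed under composition), so the schema is valid here.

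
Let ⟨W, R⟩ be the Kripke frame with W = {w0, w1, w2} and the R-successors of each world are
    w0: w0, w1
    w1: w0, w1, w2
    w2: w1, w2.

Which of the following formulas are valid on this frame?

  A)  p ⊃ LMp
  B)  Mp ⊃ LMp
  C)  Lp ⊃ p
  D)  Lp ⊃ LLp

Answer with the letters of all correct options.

R is reflexive: each world relates to itself.
R is symmetric: every R-edge is matched by its reverse.
R is not transitive: w0 R w1 and w1 R w2 but not w0 R w2.
R is not euclidean: w1 R w0 and w1 R w2 but not w0 R w2.
(A) p ⊃ LMp (axiom B) characterises the symmetric frames. R is symmetric — valid.
(B) Mp ⊃ LMp is axiom 5; it is valid on a frame exactly when R is euclidean. R is not euclidean, so not valid.
(C) Lp ⊃ p is axiom T, which corresponds to reflexivity. R is reflexive — valid.
(D) Lp ⊃ LLp (axiom 4) characterises the transitive frames. R is not transitive — not valid.

A, C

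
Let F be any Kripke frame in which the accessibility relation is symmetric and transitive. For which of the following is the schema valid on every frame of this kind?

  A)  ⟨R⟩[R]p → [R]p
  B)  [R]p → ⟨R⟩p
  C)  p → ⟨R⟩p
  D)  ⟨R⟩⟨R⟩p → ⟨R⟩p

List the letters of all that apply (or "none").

A, D

A symmetric transitive relation is euclidean (uRv and uRw give vRu by symmetry, then vRw by transitivity).
(A) ⟨R⟩[R]p → [R]p is the dual of axiom 5, which corresponds to the euclidean property. Every such R is euclidean — valid.
(B) [R]p → ⟨R⟩p is axiom D, which corresponds to seriality. Such an R need not be serial — not valid.
(C) p → ⟨R⟩p is the dual of axiom T, which corresponds to reflexivity. Such an R need not be reflexive — not valid.
(D) ⟨R⟩⟨R⟩p → ⟨R⟩p is the dual of axiom 4, which corresponds to transitivity. Every such R is transitive — valid.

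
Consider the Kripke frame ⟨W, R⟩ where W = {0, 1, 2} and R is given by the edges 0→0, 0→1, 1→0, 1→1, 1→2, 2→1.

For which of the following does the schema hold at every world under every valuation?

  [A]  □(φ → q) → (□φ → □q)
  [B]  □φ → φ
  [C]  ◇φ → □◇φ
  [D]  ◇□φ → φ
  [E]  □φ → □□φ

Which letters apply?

A, D

R is not reflexive: not 2 R 2.
R is symmetric: every R-edge is matched by its reverse.
R is not transitive: 0 R 1 and 1 R 2 but not 0 R 2.
R is not euclidean: 1 R 0 and 1 R 2 but not 0 R 2.
(A) □(φ → q) → (□φ → □q) is the K axiom; it holds on all frames — valid.
(B) □φ → φ (axiom T) characterises the reflexive frames. R is not reflexive — not valid.
(C) ◇φ → □◇φ is axiom 5, which corresponds to the euclidean property. R is not euclidean — not valid.
(D) ◇□φ → φ (the dual of axiom B) characterises the symmetric frames. R is symmetric — valid.
(E) axiom 4: valid iff R is transitive. R is not transitive — not valid.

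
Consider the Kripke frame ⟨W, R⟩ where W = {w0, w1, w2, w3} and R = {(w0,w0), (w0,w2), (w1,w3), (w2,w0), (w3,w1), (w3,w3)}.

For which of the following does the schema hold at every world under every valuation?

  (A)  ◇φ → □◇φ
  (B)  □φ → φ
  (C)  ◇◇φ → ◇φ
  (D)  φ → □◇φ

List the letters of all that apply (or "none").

D

R is not reflexive: not w1 R w1.
R is symmetric: every R-edge is matched by its reverse.
R is not transitive: w1 R w3 and w3 R w1 but not w1 R w1.
R is not euclidean: w0 R w2 and w0 R w2 but not w2 R w2.
(A) ◇φ → □◇φ (axiom 5) characterises the euclidean frames. R is not euclidean — not valid.
(B) □φ → φ is axiom T; it is valid on a frame exactly when R is reflexive. R is not reflexive, so not valid.
(C) ◇◇φ → ◇φ is the dual of axiom 4, which corresponds to transitivity. R is not transitive — not valid.
(D) φ → □◇φ is axiom B, which corresponds to symmetry. R is symmetric — valid.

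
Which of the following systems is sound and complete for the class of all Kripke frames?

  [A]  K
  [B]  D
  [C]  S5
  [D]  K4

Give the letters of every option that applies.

A

(A) K is determined by exactly this class.
(B) D is determined by the class of serial frames.
(C) S5 is determined by the class of reflexive, symmetric, and transitive frames.
(D) K4 is determined by the class of transitive frames.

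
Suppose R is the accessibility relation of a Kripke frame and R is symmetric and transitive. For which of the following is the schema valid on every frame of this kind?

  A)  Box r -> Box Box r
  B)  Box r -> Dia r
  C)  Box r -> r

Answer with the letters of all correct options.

A symmetric transitive relation is euclidean (uRv and uRw give vRu by symmetry, then vRw by transitivity).
(A) axiom 4: valid iff R is transitive. Every such R is transitive — valid.
(B) Box r -> Dia r is axiom D; it is valid on a frame exactly when R is serial. Such an R need not be serial, so not valid.
(C) axiom T: valid iff R is reflexive. Such an R need not be reflexive — not valid.

A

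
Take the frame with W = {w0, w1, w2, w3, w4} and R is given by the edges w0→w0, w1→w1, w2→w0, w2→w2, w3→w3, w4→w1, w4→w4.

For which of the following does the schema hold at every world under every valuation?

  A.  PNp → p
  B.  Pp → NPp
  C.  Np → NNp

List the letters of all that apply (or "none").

C

R is not symmetric: w2 R w0 but not w0 R w2.
R is transitive: R is closed under composition.
R is not euclidean: w2 R w0 and w2 R w2 but not w0 R w2.
(A) PNp → p is the dual of axiom B; it is valid on a frame exactly when R is symmetric. R is not symmetric, so not valid.
(B) Pp → NPp is axiom 5, which corresponds to the euclidean property. R is not euclidean — not valid.
(C) Np → NNp (axiom 4) characterises the transitive frames. R is transitive — valid.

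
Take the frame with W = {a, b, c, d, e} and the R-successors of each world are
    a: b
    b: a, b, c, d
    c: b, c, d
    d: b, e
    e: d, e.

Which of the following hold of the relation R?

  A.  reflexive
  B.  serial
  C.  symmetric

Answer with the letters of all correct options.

B

(A) not reflexive: not a R a.
(B) serial: every world has an R-successor.
(C) not symmetric: c R d but not d R c.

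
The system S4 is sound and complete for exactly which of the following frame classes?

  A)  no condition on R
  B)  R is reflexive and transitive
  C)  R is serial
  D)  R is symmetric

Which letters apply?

B

(A) this class determines K, not S4.
(B) S4 is sound and complete for exactly this class.
(C) this class determines D, not S4.
(D) this class determines KB, not S4.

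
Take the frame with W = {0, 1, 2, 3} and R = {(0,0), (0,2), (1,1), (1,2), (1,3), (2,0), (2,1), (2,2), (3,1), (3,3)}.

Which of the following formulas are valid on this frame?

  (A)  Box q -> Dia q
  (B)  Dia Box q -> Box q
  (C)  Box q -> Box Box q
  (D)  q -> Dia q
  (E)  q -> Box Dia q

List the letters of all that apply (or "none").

A, D, E

R is reflexive: each world relates to itself.
R is symmetric: every R-edge is matched by its reverse.
R is not transitive: 0 R 2 and 2 R 1 but not 0 R 1.
R is not euclidean: 1 R 2 and 1 R 3 but not 2 R 3.
R is serial: every world has an R-successor.
(A) Box q -> Dia q (axiom D) characterises the serial frames. R is serial — valid.
(B) Dia Box q -> Box q (the dual of axiom 5) characterises the euclidean frames. R is not euclidean — not valid.
(C) axiom 4: valid iff R is transitive. R is not transitive — not valid.
(D) q -> Dia q is the dual of axiom T, which corresponds to reflexivity. R is reflexive — valid.
(E) q -> Box Dia q is axiom B; it is valid on a frame exactly when R is symmetric. R is symmetric, so valid.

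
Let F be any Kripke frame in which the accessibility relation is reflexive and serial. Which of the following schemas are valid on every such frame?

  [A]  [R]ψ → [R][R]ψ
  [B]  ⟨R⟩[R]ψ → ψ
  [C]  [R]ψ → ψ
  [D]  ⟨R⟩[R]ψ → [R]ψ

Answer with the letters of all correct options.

(A) axiom 4: valid iff R is transitive. Such an R need not be transitive — not valid.
(B) the dual of axiom B: valid iff R is symmetric. Such an R need not be symmetric — not valid.
(C) [R]ψ → ψ is axiom T, which corresponds to reflexivity. Every such R is reflexive — valid.
(D) ⟨R⟩[R]ψ → [R]ψ (the dual of axiom 5) characterises the euclidean frames. Such an R need not be euclidean — not valid.

C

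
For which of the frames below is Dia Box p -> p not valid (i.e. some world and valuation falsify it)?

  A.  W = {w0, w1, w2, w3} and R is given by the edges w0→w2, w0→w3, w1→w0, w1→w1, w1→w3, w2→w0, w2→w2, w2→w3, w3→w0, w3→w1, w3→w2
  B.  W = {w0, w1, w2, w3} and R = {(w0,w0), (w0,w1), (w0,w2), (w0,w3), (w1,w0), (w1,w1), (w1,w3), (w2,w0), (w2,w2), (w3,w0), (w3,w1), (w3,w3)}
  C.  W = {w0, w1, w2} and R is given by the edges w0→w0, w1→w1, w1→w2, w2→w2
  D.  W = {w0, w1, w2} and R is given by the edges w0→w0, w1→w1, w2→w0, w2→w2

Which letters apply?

A, C, D

The schema Dia Box p -> p is the dual of axiom B; it is valid on a frame iff R is symmetric.
(A) R is not symmetric (w1 R w0 but not w0 R w1), so the schema fails here.
(B) R is symmetric (every R-edge is matched by its reverse), so the schema is valid here.
(C) R is not symmetric (w1 R w2 but not w2 R w1), so the schema fails here.
(D) R is not symmetric (w2 R w0 but not w0 R w2), so the schema fails here.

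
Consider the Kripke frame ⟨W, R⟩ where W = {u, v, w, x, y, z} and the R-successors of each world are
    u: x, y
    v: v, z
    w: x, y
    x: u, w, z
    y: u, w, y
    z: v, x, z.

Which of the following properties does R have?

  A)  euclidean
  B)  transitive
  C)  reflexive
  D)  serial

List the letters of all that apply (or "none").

D

(A) not euclidean: u R x and u R y but not x R y.
(B) not transitive: u R x and x R u but not u R u.
(C) not reflexive: not u R u.
(D) serial: every world has an R-successor.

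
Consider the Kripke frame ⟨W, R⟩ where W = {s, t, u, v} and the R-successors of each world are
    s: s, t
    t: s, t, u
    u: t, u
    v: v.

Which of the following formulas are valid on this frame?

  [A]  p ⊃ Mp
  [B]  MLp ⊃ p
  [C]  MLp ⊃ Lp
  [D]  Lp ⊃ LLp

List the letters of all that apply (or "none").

A, B

R is reflexive: each world relates to itself.
R is symmetric: every R-edge is matched by its reverse.
R is not transitive: s R t and t R u but not s R u.
R is not euclidean: t R s and t R u but not s R u.
(A) p ⊃ Mp is the dual of axiom T; it is valid on a frame exactly when R is reflexive. R is reflexive, so valid.
(B) the dual of axiom B: valid iff R is symmetric. R is symmetric — valid.
(C) MLp ⊃ Lp is the dual of axiom 5; it is valid on a frame exactly when R is euclidean. R is not euclidean, so not valid.
(D) Lp ⊃ LLp is axiom 4; it is valid on a frame exactly when R is transitive. R is not transitive, so not valid.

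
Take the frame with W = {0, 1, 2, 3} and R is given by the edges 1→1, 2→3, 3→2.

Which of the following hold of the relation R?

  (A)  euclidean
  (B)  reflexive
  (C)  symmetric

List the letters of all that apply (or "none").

(A) not euclidean: 2 R 3 and 2 R 3 but not 3 R 3.
(B) not reflexive: not 0 R 0.
(C) symmetric: every R-edge is matched by its reverse.

C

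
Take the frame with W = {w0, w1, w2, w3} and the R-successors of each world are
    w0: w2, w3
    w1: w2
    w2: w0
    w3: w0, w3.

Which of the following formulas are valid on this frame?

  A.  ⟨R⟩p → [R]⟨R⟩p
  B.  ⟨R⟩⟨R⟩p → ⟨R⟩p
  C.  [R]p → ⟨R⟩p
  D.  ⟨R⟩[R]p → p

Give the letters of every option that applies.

R is not symmetric: w1 R w2 but not w2 R w1.
R is not transitive: w0 R w2 and w2 R w0 but not w0 R w0.
R is not euclidean: w0 R w2 and w0 R w3 but not w2 R w3.
R is serial: every world has an R-successor.
(A) ⟨R⟩p → [R]⟨R⟩p is axiom 5, which corresponds to the euclidean property. R is not euclidean — not valid.
(B) ⟨R⟩⟨R⟩p → ⟨R⟩p is the dual of axiom 4, which corresponds to transitivity. R is not transitive — not valid.
(C) axiom D: valid iff R is serial. R is serial — valid.
(D) ⟨R⟩[R]p → p (the dual of axiom B) characterises the symmetric frames. R is not symmetric — not valid.

C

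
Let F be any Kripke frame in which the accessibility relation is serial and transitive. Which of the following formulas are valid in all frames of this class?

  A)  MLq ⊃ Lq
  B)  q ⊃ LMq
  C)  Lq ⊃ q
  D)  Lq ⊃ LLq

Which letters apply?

(A) MLq ⊃ Lq is the dual of axiom 5; it is valid on a frame exactly when R is euclidean. Such an R need not be euclidean, so not valid.
(B) axiom B: valid iff R is symmetric. Such an R need not be symmetric — not valid.
(C) Lq ⊃ q is axiom T; it is valid on a frame exactly when R is reflexive. Such an R need not be reflexive, so not valid.
(D) axiom 4: valid iff R is transitive. Every such R is transitive — valid.

D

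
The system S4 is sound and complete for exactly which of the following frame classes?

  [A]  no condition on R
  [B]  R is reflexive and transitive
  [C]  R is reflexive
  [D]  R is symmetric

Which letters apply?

B

(A) this class determines K, not S4.
(B) S4 is sound and complete for exactly this class.
(C) this class determines T (= KT), not S4.
(D) this class determines KB, not S4.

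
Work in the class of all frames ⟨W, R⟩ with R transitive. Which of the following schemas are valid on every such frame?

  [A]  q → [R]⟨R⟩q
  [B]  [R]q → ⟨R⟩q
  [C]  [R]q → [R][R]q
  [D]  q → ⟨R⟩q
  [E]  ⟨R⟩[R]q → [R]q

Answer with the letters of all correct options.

C

(A) q → [R]⟨R⟩q is axiom B, which corresponds to symmetry. Such an R need not be symmetric — not valid.
(B) [R]q → ⟨R⟩q is axiom D, which corresponds to seriality. Such an R need not be serial — not valid.
(C) axiom 4: valid iff R is transitive. Every such R is transitive — valid.
(D) the dual of axiom T: valid iff R is reflexive. Such an R need not be reflexive — not valid.
(E) the dual of axiom 5: valid iff R is euclidean. Such an R need not be euclidean — not valid.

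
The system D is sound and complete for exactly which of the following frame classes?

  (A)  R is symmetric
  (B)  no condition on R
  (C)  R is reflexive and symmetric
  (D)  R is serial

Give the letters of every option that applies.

D

(A) this class determines KB, not D.
(B) this class determines K, not D.
(C) this class determines B (= KTB), not D.
(D) D is sound and complete for exactly this class.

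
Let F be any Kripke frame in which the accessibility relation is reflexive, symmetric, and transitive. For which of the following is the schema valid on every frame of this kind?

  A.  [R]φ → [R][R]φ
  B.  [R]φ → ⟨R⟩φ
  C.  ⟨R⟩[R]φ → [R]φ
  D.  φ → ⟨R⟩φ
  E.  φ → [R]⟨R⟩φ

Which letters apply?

A, B, C, D, E

A relation that is reflexive, symmetric, and transitive is also euclidean and serial.
(A) axiom 4: valid iff R is transitive. Every such R is transitive — valid.
(B) [R]φ → ⟨R⟩φ is axiom D; it is valid on a frame exactly when R is serial. Every such R is serial, so valid.
(C) the dual of axiom 5: valid iff R is euclidean. Every such R is euclidean — valid.
(D) φ → ⟨R⟩φ is the dual of axiom T, which corresponds to reflexivity. Every such R is reflexive — valid.
(E) φ → [R]⟨R⟩φ is axiom B; it is valid on a frame exactly when R is symmetric. Every such R is symmetric, so valid.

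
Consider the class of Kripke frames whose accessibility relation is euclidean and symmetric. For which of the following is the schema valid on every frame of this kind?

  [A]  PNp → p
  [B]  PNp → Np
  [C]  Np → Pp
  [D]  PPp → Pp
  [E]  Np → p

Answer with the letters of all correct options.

A, B, D

A symmetric euclidean relation is transitive (uRv and vRw give vRu by symmetry, then uRw by the euclidean condition, applied at v).
(A) PNp → p (the dual of axiom B) characterises the symmetric frames. Every such R is symmetric — valid.
(B) the dual of axiom 5: valid iff R is euclidean. Every such R is euclidean — valid.
(C) Np → Pp (axiom D) characterises the serial frames. Such an R need not be serial — not valid.
(D) PPp → Pp is the dual of axiom 4, which corresponds to transitivity. Every such R is transitive — valid.
(E) Np → p is axiom T; it is valid on a frame exactly when R is reflexive. Such an R need not be reflexive, so not valid.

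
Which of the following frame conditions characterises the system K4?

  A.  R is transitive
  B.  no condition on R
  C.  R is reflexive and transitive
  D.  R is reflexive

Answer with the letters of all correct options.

(A) K4 is sound and complete for exactly this class.
(B) this class determines K, not K4.
(C) this class determines S4, not K4.
(D) this class determines T (= KT), not K4.

A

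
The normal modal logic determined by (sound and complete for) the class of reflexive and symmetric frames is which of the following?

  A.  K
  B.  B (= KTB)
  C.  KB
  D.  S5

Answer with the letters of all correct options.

(A) K is determined by the class of arbitrary frames.
(B) B (= KTB) is determined by exactly this class.
(C) KB is determined by the class of symmetric frames.
(D) S5 is determined by the class of reflexive, symmetric, and transitive frames.

B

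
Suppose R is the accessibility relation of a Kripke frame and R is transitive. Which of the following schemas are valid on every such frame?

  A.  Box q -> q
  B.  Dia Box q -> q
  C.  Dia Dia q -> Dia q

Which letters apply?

(A) axiom T: valid iff R is reflexive. Such an R need not be reflexive — not valid.
(B) Dia Box q -> q is the dual of axiom B, which corresponds to symmetry. Such an R need not be symmetric — not valid.
(C) the dual of axiom 4: valid iff R is transitive. Every such R is transitive — valid.

C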